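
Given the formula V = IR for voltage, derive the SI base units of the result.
Units of each symbol in V = IR:
  I (current): A
  R (resistance, in ohms): kg·m²/(s³·A²)

Multiplying the contributions: [A] · [kg·m²/(s³·A²)]
Adding exponents of each base unit: kg: 1, m: 2, s: -3, A: -1
SI base units of voltage: kg·m²/(s³·A)

Answer: kg·m²/(s³·A)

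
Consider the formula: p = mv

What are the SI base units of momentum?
Units of each symbol in p = mv:
  m (mass): kg
  v (velocity): m/s

Multiplying the contributions: [kg] · [m/s]
Adding exponents of each base unit: kg: 1, m: 1, s: -1
SI base units of momentum: kg·m/s

Answer: kg·m/s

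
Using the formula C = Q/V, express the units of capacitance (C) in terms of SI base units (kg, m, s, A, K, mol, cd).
Units of each symbol in C = Q/V:
  Q (charge, in coulombs): s·A
  V (voltage, in volts): kg·m²/(s³·A)  → in the denominator, contributes s³·A/(kg·m²)

Multiplying the contributions: [s·A] · [s³·A/(kg·m²)]
Adding exponents of each base unit: kg: -1, m: -2, s: 4, A: 2
SI base units of capacitance: s⁴·A²/(kg·m²)

Answer: s⁴·A²/(kg·m²)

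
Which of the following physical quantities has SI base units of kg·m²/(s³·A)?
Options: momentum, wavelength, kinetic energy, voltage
Checking the SI base units of each option:
  momentum (p = mv): kg·m/s  ✗
  wavelength (λ = v/f): m  ✗
  kinetic energy (E = ½mv²): kg·m²/s²  ✗
  voltage (V = IR): kg·m²/(s³·A)  ✓ matches

Only voltage has units kg·m²/(s³·A).

Answer: voltage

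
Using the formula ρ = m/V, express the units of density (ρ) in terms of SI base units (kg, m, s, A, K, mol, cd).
Units of each symbol in ρ = m/V:
  m (mass): kg
  V (volume): m³  → in the denominator, contributes 1/m³

Multiplying the contributions: [kg] · [1/m³]
Adding exponents of each base unit: kg: 1, m: -3
SI base units of density: kg/m³

Answer: kg/m³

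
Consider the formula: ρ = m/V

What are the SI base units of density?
Units of each symbol in ρ = m/V:
  m (mass): kg
  V (volume): m³  → in the denominator, contributes 1/m³

Multiplying the contributions: [kg] · [1/m³]
Adding exponents of each base unit: kg: 1, m: -3
SI base units of density: kg/m³

Answer: kg/m³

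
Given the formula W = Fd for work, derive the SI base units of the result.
Units of each symbol in W = Fd:
  F (force): kg·m/s²
  d (displacement): m

Multiplying the contributions: [kg·m/s²] · [m]
Adding exponents of each base unit: kg: 1, m: 2, s: -2
SI base units of work: kg·m²/s²

Answer: kg·m²/s²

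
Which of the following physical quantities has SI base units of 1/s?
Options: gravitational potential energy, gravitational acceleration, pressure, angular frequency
Checking the SI base units of each option:
  gravitational potential energy (U = -GMm/r): kg·m²/s²  ✗
  gravitational acceleration (g = GM/r²): m/s²  ✗
  pressure (P = F/A): kg/(m·s²)  ✗
  angular frequency (ω = 2πf): 1/s  ✓ matches

Only angular frequency has units 1/s.

Answer: angular frequency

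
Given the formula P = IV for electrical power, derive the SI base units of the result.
Units of each symbol in P = IV:
  I (current): A
  V (voltage, in volts): kg·m²/(s³·A)

Multiplying the contributions: [A] · [kg·m²/(s³·A)]
Adding exponents of each base unit: kg: 1, m: 2, s: -3
SI base units of electrical power: kg·m²/s³

Answer: kg·m²/s³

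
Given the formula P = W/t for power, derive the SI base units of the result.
Units of each symbol in P = W/t:
  W (work): kg·m²/s²
  t (time): s  → in the denominator, contributes 1/s

Multiplying the contributions: [kg·m²/s²] · [1/s]
Adding exponents of each base unit: kg: 1, m: 2, s: -3
SI base units of power: kg·m²/s³

Answer: kg·m²/s³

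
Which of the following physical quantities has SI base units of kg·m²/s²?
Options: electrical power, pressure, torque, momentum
Checking the SI base units of each option:
  electrical power (P = IV): kg·m²/s³  ✗
  pressure (P = F/A): kg/(m·s²)  ✗
  torque (τ = Fr): kg·m²/s²  ✓ matches
  momentum (p = mv): kg·m/s  ✗

Only torque has units kg·m²/s².

Answer: torque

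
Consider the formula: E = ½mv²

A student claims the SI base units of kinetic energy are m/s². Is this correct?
Units of each symbol in E = ½mv²:
  m (mass): kg
  v (speed): m/s  → to the power 2, contributes m²/s²
  The factor ½ is dimensionless.

Multiplying the contributions: [kg] · [m²/s²]
Adding exponents of each base unit: kg: 1, m: 2, s: -2
SI base units of kinetic energy: kg·m²/s²

The claimed units m/s² (exponents m: 1, s: -2) do not match the derived units kg·m²/s² (exponents kg: 1, m: 2, s: -2), so the claim is incorrect.

Answer: No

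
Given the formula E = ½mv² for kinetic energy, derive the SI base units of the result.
Units of each symbol in E = ½mv²:
  m (mass): kg
  v (speed): m/s  → to the power 2, contributes m²/s²
  The factor ½ is dimensionless.

Multiplying the contributions: [kg] · [m²/s²]
Adding exponents of each base unit: kg: 1, m: 2, s: -2
SI base units of kinetic energy: kg·m²/s²

Answer: kg·m²/s²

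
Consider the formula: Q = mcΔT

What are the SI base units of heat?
Units of each symbol in Q = mcΔT:
  m (mass): kg
  c (specific heat capacity, in J/(kg·K)): m²/(s²·K)
  ΔT (temperature change): K

Multiplying the contributions: [kg] · [m²/(s²·K)] · [K]
Adding exponents of each base unit: kg: 1, m: 2, s: -2
SI base units of heat: kg·m²/s²

Answer: kg·m²/s²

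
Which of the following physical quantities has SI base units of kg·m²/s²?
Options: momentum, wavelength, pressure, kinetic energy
Checking the SI base units of each option:
  momentum (p = mv): kg·m/s  ✗
  wavelength (λ = v/f): m  ✗
  pressure (P = F/A): kg/(m·s²)  ✗
  kinetic energy (E = ½mv²): kg·m²/s²  ✓ matches

Only kinetic energy has units kg·m²/s².

Answer: kinetic energy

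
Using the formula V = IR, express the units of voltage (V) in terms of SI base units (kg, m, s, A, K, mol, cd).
Units of each symbol in V = IR:
  I (current): A
  R (resistance, in ohms): kg·m²/(s³·A²)

Multiplying the contributions: [A] · [kg·m²/(s³·A²)]
Adding exponents of each base unit: kg: 1, m: 2, s: -3, A: -1
SI base units of voltage: kg·m²/(s³·A)

Answer: kg·m²/(s³·A)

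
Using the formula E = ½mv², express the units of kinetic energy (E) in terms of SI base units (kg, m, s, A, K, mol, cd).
Units of each symbol in E = ½mv²:
  m (mass): kg
  v (speed): m/s  → to the power 2, contributes m²/s²
  The factor ½ is dimensionless.

Multiplying the contributions: [kg] · [m²/s²]
Adding exponents of each base unit: kg: 1, m: 2, s: -2
SI base units of kinetic energy: kg·m²/s²

Answer: kg·m²/s²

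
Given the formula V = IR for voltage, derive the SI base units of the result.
Units of each symbol in V = IR:
  I (current): A
  R (resistance, in ohms): kg·m²/(s³·A²)

Multiplying the contributions: [A] · [kg·m²/(s³·A²)]
Adding exponents of each base unit: kg: 1, m: 2, s: -3, A: -1
SI base units of voltage: kg·m²/(s³·A)

Answer: kg·m²/(s³·A)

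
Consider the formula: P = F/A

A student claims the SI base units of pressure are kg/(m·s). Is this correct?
Units of each symbol in P = F/A:
  F (force): kg·m/s²
  A (area): m²  → in the denominator, contributes 1/m²

Multiplying the contributions: [kg·m/s²] · [1/m²]
Adding exponents of each base unit: kg: 1, m: -1, s: -2
SI base units of pressure: kg/(m·s²)

The claimed units kg/(m·s) (exponents kg: 1, m: -1, s: -1) do not match the derived units kg/(m·s²) (exponents kg: 1, m: -1, s: -2), so the claim is incorrect.

Answer: No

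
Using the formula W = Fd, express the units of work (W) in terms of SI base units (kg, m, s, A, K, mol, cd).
Units of each symbol in W = Fd:
  F (force): kg·m/s²
  d (displacement): m

Multiplying the contributions: [kg·m/s²] · [m]
Adding exponents of each base unit: kg: 1, m: 2, s: -2
SI base units of work: kg·m²/s²

Answer: kg·m²/s²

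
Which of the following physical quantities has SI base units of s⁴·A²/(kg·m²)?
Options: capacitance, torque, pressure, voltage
Checking the SI base units of each option:
  capacitance (C = Q/V): s⁴·A²/(kg·m²)  ✓ matches
  torque (τ = Fr): kg·m²/s²  ✗
  pressure (P = F/A): kg/(m·s²)  ✗
  voltage (V = IR): kg·m²/(s³·A)  ✗

Only capacitance has units s⁴·A²/(kg·m²).

Answer: capacitance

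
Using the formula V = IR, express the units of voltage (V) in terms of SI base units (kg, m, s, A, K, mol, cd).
Units of each symbol in V = IR:
  I (current): A
  R (resistance, in ohms): kg·m²/(s³·A²)

Multiplying the contributions: [A] · [kg·m²/(s³·A²)]
Adding exponents of each base unit: kg: 1, m: 2, s: -3, A: -1
SI base units of voltage: kg·m²/(s³·A)

Answer: kg·m²/(s³·A)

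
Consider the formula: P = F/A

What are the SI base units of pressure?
Units of each symbol in P = F/A:
  F (force): kg·m/s²
  A (area): m²  → in the denominator, contributes 1/m²

Multiplying the contributions: [kg·m/s²] · [1/m²]
Adding exponents of each base unit: kg: 1, m: -1, s: -2
SI base units of pressure: kg/(m·s²)

Answer: kg/(m·s²)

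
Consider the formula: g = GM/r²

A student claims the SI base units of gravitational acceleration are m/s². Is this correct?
Units of each symbol in g = GM/r²:
  G (gravitational constant): m³/(kg·s²)
  M (mass): kg
  r (distance): m  → to the power 2 in the denominator, contributes 1/m²

Multiplying the contributions: [m³/(kg·s²)] · [kg] · [1/m²]
Adding exponents of each base unit: m: 1, s: -2
SI base units of gravitational acceleration: m/s²

The claimed units m/s² match the derived units, so the claim is correct.

Answer: Yes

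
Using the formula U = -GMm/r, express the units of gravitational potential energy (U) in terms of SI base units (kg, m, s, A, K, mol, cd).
Units of each symbol in U = -GMm/r:
  G (gravitational constant): m³/(kg·s²)
  M (mass): kg
  m (mass): kg
  r (distance): m  → in the denominator, contributes 1/m
  The minus sign does not affect the units.

Multiplying the contributions: [m³/(kg·s²)] · [kg] · [kg] · [1/m]
Adding exponents of each base unit: kg: 1, m: 2, s: -2
SI base units of gravitational potential energy: kg·m²/s²

Answer: kg·m²/s²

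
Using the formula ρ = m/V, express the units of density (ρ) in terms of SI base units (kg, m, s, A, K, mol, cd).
Units of each symbol in ρ = m/V:
  m (mass): kg
  V (volume): m³  → in the denominator, contributes 1/m³

Multiplying the contributions: [kg] · [1/m³]
Adding exponents of each base unit: kg: 1, m: -3
SI base units of density: kg/m³

Answer: kg/m³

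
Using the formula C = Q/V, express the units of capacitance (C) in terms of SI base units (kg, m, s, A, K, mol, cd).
Units of each symbol in C = Q/V:
  Q (charge, in coulombs): s·A
  V (voltage, in volts): kg·m²/(s³·A)  → in the denominator, contributes s³·A/(kg·m²)

Multiplying the contributions: [s·A] · [s³·A/(kg·m²)]
Adding exponents of each base unit: kg: -1, m: -2, s: 4, A: 2
SI base units of capacitance: s⁴·A²/(kg·m²)

Answer: s⁴·A²/(kg·m²)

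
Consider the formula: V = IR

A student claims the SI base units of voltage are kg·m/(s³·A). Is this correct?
Units of each symbol in V = IR:
  I (current): A
  R (resistance, in ohms): kg·m²/(s³·A²)

Multiplying the contributions: [A] · [kg·m²/(s³·A²)]
Adding exponents of each base unit: kg: 1, m: 2, s: -3, A: -1
SI base units of voltage: kg·m²/(s³·A)

The claimed units kg·m/(s³·A) (exponents kg: 1, m: 1, s: -3, A: -1) do not match the derived units kg·m²/(s³·A) (exponents kg: 1, m: 2, s: -3, A: -1), so the claim is incorrect.

Answer: No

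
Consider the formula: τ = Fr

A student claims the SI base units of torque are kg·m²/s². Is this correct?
Units of each symbol in τ = Fr:
  F (force): kg·m/s²
  r (lever arm): m

Multiplying the contributions: [kg·m/s²] · [m]
Adding exponents of each base unit: kg: 1, m: 2, s: -2
SI base units of torque: kg·m²/s²

The claimed units kg·m²/s² match the derived units, so the claim is correct.

Answer: Yes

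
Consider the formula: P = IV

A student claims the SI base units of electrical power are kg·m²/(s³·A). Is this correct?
Units of each symbol in P = IV:
  I (current): A
  V (voltage, in volts): kg·m²/(s³·A)

Multiplying the contributions: [A] · [kg·m²/(s³·A)]
Adding exponents of each base unit: kg: 1, m: 2, s: -3
SI base units of electrical power: kg·m²/s³

The claimed units kg·m²/(s³·A) (exponents kg: 1, m: 2, s: -3, A: -1) do not match the derived units kg·m²/s³ (exponents kg: 1, m: 2, s: -3), so the claim is incorrect.

Answer: No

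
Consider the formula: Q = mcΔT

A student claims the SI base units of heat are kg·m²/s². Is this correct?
Units of each symbol in Q = mcΔT:
  m (mass): kg
  c (specific heat capacity, in J/(kg·K)): m²/(s²·K)
  ΔT (temperature change): K

Multiplying the contributions: [kg] · [m²/(s²·K)] · [K]
Adding exponents of each base unit: kg: 1, m: 2, s: -2
SI base units of heat: kg·m²/s²

The claimed units kg·m²/s² match the derived units, so the claim is correct.

Answer: Yes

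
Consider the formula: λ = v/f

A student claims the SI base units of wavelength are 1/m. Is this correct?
Units of each symbol in λ = v/f:
  v (wave speed): m/s
  f (frequency): 1/s  → in the denominator, contributes s

Multiplying the contributions: [m/s] · [s]
Adding exponents of each base unit: m: 1
SI base units of wavelength: m

The claimed units 1/m (exponents m: -1) do not match the derived units m (exponents m: 1), so the claim is incorrect.

Answer: No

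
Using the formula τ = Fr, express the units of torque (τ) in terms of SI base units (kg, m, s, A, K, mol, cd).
Units of each symbol in τ = Fr:
  F (force): kg·m/s²
  r (lever arm): m

Multiplying the contributions: [kg·m/s²] · [m]
Adding exponents of each base unit: kg: 1, m: 2, s: -2
SI base units of torque: kg·m²/s²

Answer: kg·m²/s²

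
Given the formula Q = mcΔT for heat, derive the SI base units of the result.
Units of each symbol in Q = mcΔT:
  m (mass): kg
  c (specific heat capacity, in J/(kg·K)): m²/(s²·K)
  ΔT (temperature change): K

Multiplying the contributions: [kg] · [m²/(s²·K)] · [K]
Adding exponents of each base unit: kg: 1, m: 2, s: -2
SI base units of heat: kg·m²/s²

Answer: kg·m²/s²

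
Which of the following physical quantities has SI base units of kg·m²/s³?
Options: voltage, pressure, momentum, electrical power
Checking the SI base units of each option:
  voltage (V = IR): kg·m²/(s³·A)  ✗
  pressure (P = F/A): kg/(m·s²)  ✗
  momentum (p = mv): kg·m/s  ✗
  electrical power (P = IV): kg·m²/s³  ✓ matches

Only electrical power has units kg·m²/s³.

Answer: electrical power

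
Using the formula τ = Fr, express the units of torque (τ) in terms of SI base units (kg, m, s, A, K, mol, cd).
Units of each symbol in τ = Fr:
  F (force): kg·m/s²
  r (lever arm): m

Multiplying the contributions: [kg·m/s²] · [m]
Adding exponents of each base unit: kg: 1, m: 2, s: -2
SI base units of torque: kg·m²/s²

Answer: kg·m²/s²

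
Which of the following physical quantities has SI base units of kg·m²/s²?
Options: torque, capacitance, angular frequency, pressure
Checking the SI base units of each option:
  torque (τ = Fr): kg·m²/s²  ✓ matches
  capacitance (C = Q/V): s⁴·A²/(kg·m²)  ✗
  angular frequency (ω = 2πf): 1/s  ✗
  pressure (P = F/A): kg/(m·s²)  ✗

Only torque has units kg·m²/s².

Answer: torque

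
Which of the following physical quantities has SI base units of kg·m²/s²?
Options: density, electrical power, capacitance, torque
Checking the SI base units of each option:
  density (ρ = m/V): kg/m³  ✗
  electrical power (P = IV): kg·m²/s³  ✗
  capacitance (C = Q/V): s⁴·A²/(kg·m²)  ✗
  torque (τ = Fr): kg·m²/s²  ✓ matches

Only torque has units kg·m²/s².

Answer: torque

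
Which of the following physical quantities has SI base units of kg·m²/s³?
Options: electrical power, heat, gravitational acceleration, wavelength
Checking the SI base units of each option:
  electrical power (P = IV): kg·m²/s³  ✓ matches
  heat (Q = mcΔT): kg·m²/s²  ✗
  gravitational acceleration (g = GM/r²): m/s²  ✗
  wavelength (λ = v/f): m  ✗

Only electrical power has units kg·m²/s³.

Answer: electrical power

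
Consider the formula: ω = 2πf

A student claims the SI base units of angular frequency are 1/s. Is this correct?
Units of each symbol in ω = 2πf:
  f (frequency): 1/s
  The factor 2π is dimensionless.

Multiplying the contributions: [1/s]
Adding exponents of each base unit: s: -1
SI base units of angular frequency: 1/s

The claimed units 1/s match the derived units, so the claim is correct.

Answer: Yes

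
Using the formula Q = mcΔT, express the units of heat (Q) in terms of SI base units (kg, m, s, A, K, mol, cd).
Units of each symbol in Q = mcΔT:
  m (mass): kg
  c (specific heat capacity, in J/(kg·K)): m²/(s²·K)
  ΔT (temperature change): K

Multiplying the contributions: [kg] · [m²/(s²·K)] · [K]
Adding exponents of each base unit: kg: 1, m: 2, s: -2
SI base units of heat: kg·m²/s²

Answer: kg·m²/s²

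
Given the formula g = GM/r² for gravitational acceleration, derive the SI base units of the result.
Units of each symbol in g = GM/r²:
  G (gravitational constant): m³/(kg·s²)
  M (mass): kg
  r (distance): m  → to the power 2 in the denominator, contributes 1/m²

Multiplying the contributions: [m³/(kg·s²)] · [kg] · [1/m²]
Adding exponents of each base unit: m: 1, s: -2
SI base units of gravitational acceleration: m/s²

Answer: m/s²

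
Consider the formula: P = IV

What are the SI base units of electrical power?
Units of each symbol in P = IV:
  I (current): A
  V (voltage, in volts): kg·m²/(s³·A)

Multiplying the contributions: [A] · [kg·m²/(s³·A)]
Adding exponents of each base unit: kg: 1, m: 2, s: -3
SI base units of electrical power: kg·m²/s³

Answer: kg·m²/s³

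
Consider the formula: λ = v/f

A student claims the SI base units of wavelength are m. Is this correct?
Units of each symbol in λ = v/f:
  v (wave speed): m/s
  f (frequency): 1/s  → in the denominator, contributes s

Multiplying the contributions: [m/s] · [s]
Adding exponents of each base unit: m: 1
SI base units of wavelength: m

The claimed units m match the derived units, so the claim is correct.

Answer: Yes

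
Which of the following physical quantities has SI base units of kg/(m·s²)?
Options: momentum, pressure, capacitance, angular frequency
Checking the SI base units of each option:
  momentum (p = mv): kg·m/s  ✗
  pressure (P = F/A): kg/(m·s²)  ✓ matches
  capacitance (C = Q/V): s⁴·A²/(kg·m²)  ✗
  angular frequency (ω = 2πf): 1/s  ✗

Only pressure has units kg/(m·s²).

Answer: pressure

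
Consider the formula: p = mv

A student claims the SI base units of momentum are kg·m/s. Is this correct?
Units of each symbol in p = mv:
  m (mass): kg
  v (velocity): m/s

Multiplying the contributions: [kg] · [m/s]
Adding exponents of each base unit: kg: 1, m: 1, s: -1
SI base units of momentum: kg·m/s

The claimed units kg·m/s match the derived units, so the claim is correct.

Answer: Yes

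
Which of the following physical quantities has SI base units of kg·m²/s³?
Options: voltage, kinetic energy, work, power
Checking the SI base units of each option:
  voltage (V = IR): kg·m²/(s³·A)  ✗
  kinetic energy (E = ½mv²): kg·m²/s²  ✗
  work (W = Fd): kg·m²/s²  ✗
  power (P = W/t): kg·m²/s³  ✓ matches

Only power has units kg·m²/s³.

Answer: power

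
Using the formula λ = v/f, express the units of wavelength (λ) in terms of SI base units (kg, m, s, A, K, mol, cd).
Units of each symbol in λ = v/f:
  v (wave speed): m/s
  f (frequency): 1/s  → in the denominator, contributes s

Multiplying the contributions: [m/s] · [s]
Adding exponents of each base unit: m: 1
SI base units of wavelength: m

Answer: m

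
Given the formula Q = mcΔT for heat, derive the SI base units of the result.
Units of each symbol in Q = mcΔT:
  m (mass): kg
  c (specific heat capacity, in J/(kg·K)): m²/(s²·K)
  ΔT (temperature change): K

Multiplying the contributions: [kg] · [m²/(s²·K)] · [K]
Adding exponents of each base unit: kg: 1, m: 2, s: -2
SI base units of heat: kg·m²/s²

Answer: kg·m²/s²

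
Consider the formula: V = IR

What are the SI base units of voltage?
Units of each symbol in V = IR:
  I (current): A
  R (resistance, in ohms): kg·m²/(s³·A²)

Multiplying the contributions: [A] · [kg·m²/(s³·A²)]
Adding exponents of each base unit: kg: 1, m: 2, s: -3, A: -1
SI base units of voltage: kg·m²/(s³·A)

Answer: kg·m²/(s³·A)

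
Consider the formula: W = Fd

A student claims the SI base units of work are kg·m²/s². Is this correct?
Units of each symbol in W = Fd:
  F (force): kg·m/s²
  d (displacement): m

Multiplying the contributions: [kg·m/s²] · [m]
Adding exponents of each base unit: kg: 1, m: 2, s: -2
SI base units of work: kg·m²/s²

The claimed units kg·m²/s² match the derived units, so the claim is correct.

Answer: Yes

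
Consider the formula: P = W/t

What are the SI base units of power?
Units of each symbol in P = W/t:
  W (work): kg·m²/s²
  t (time): s  → in the denominator, contributes 1/s

Multiplying the contributions: [kg·m²/s²] · [1/s]
Adding exponents of each base unit: kg: 1, m: 2, s: -3
SI base units of power: kg·m²/s³

Answer: kg·m²/s³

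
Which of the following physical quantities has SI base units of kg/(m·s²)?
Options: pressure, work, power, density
Checking the SI base units of each option:
  pressure (P = F/A): kg/(m·s²)  ✓ matches
  work (W = Fd): kg·m²/s²  ✗
  power (P = W/t): kg·m²/s³  ✗
  density (ρ = m/V): kg/m³  ✗

Only pressure has units kg/(m·s²).

Answer: pressure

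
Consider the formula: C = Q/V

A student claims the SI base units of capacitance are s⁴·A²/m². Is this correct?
Units of each symbol in C = Q/V:
  Q (charge, in coulombs): s·A
  V (voltage, in volts): kg·m²/(s³·A)  → in the denominator, contributes s³·A/(kg·m²)

Multiplying the contributions: [s·A] · [s³·A/(kg·m²)]
Adding exponents of each base unit: kg: -1, m: -2, s: 4, A: 2
SI base units of capacitance: s⁴·A²/(kg·m²)

The claimed units s⁴·A²/m² (exponents m: -2, s: 4, A: 2) do not match the derived units s⁴·A²/(kg·m²) (exponents kg: -1, m: -2, s: 4, A: 2), so the claim is incorrect.

Answer: No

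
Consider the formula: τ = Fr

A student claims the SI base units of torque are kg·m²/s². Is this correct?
Units of each symbol in τ = Fr:
  F (force): kg·m/s²
  r (lever arm): m

Multiplying the contributions: [kg·m/s²] · [m]
Adding exponents of each base unit: kg: 1, m: 2, s: -2
SI base units of torque: kg·m²/s²

The claimed units kg·m²/s² match the derived units, so the claim is correct.

Answer: Yes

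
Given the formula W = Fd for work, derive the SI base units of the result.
Units of each symbol in W = Fd:
  F (force): kg·m/s²
  d (displacement): m

Multiplying the contributions: [kg·m/s²] · [m]
Adding exponents of each base unit: kg: 1, m: 2, s: -2
SI base units of work: kg·m²/s²

Answer: kg·m²/s²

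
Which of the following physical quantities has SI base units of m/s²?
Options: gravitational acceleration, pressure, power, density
Checking the SI base units of each option:
  gravitational acceleration (g = GM/r²): m/s²  ✓ matches
  pressure (P = F/A): kg/(m·s²)  ✗
  power (P = W/t): kg·m²/s³  ✗
  density (ρ = m/V): kg/m³  ✗

Only gravitational acceleration has units m/s².

Answer: gravitational acceleration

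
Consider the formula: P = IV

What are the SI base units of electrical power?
Units of each symbol in P = IV:
  I (current): A
  V (voltage, in volts): kg·m²/(s³·A)

Multiplying the contributions: [A] · [kg·m²/(s³·A)]
Adding exponents of each base unit: kg: 1, m: 2, s: -3
SI base units of electrical power: kg·m²/s³

Answer: kg·m²/s³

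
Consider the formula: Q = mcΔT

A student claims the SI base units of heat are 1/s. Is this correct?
Units of each symbol in Q = mcΔT:
  m (mass): kg
  c (specific heat capacity, in J/(kg·K)): m²/(s²·K)
  ΔT (temperature change): K

Multiplying the contributions: [kg] · [m²/(s²·K)] · [K]
Adding exponents of each base unit: kg: 1, m: 2, s: -2
SI base units of heat: kg·m²/s²

The claimed units 1/s (exponents s: -1) do not match the derived units kg·m²/s² (exponents kg: 1, m: 2, s: -2), so the claim is incorrect.

Answer: No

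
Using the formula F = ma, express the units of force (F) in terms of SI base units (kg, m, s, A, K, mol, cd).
Units of each symbol in F = ma:
  m (mass): kg
  a (acceleration): m/s²

Multiplying the contributions: [kg] · [m/s²]
Adding exponents of each base unit: kg: 1, m: 1, s: -2
SI base units of force: kg·m/s²

Answer: kg·m/s²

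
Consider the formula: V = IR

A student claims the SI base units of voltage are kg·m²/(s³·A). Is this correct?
Units of each symbol in V = IR:
  I (current): A
  R (resistance, in ohms): kg·m²/(s³·A²)

Multiplying the contributions: [A] · [kg·m²/(s³·A²)]
Adding exponents of each base unit: kg: 1, m: 2, s: -3, A: -1
SI base units of voltage: kg·m²/(s³·A)

The claimed units kg·m²/(s³·A) match the derived units, so the claim is correct.

Answer: Yes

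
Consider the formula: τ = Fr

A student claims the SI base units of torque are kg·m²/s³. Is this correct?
Units of each symbol in τ = Fr:
  F (force): kg·m/s²
  r (lever arm): m

Multiplying the contributions: [kg·m/s²] · [m]
Adding exponents of each base unit: kg: 1, m: 2, s: -2
SI base units of torque: kg·m²/s²

The claimed units kg·m²/s³ (exponents kg: 1, m: 2, s: -3) do not match the derived units kg·m²/s² (exponents kg: 1, m: 2, s: -2), so the claim is incorrect.

Answer: No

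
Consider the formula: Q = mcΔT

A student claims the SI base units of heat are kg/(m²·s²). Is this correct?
Units of each symbol in Q = mcΔT:
  m (mass): kg
  c (specific heat capacity, in J/(kg·K)): m²/(s²·K)
  ΔT (temperature change): K

Multiplying the contributions: [kg] · [m²/(s²·K)] · [K]
Adding exponents of each base unit: kg: 1, m: 2, s: -2
SI base units of heat: kg·m²/s²

The claimed units kg/(m²·s²) (exponents kg: 1, m: -2, s: -2) do not match the derived units kg·m²/s² (exponents kg: 1, m: 2, s: -2), so the claim is incorrect.

Answer: No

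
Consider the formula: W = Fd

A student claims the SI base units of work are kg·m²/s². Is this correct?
Units of each symbol in W = Fd:
  F (force): kg·m/s²
  d (displacement): m

Multiplying the contributions: [kg·m/s²] · [m]
Adding exponents of each base unit: kg: 1, m: 2, s: -2
SI base units of work: kg·m²/s²

The claimed units kg·m²/s² match the derived units, so the claim is correct.

Answer: Yes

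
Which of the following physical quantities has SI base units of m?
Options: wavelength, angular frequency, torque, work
Checking the SI base units of each option:
  wavelength (λ = v/f): m  ✓ matches
  angular frequency (ω = 2πf): 1/s  ✗
  torque (τ = Fr): kg·m²/s²  ✗
  work (W = Fd): kg·m²/s²  ✗

Only wavelength has units m.

Answer: wavelength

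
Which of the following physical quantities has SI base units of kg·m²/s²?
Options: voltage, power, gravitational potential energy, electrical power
Checking the SI base units of each option:
  voltage (V = IR): kg·m²/(s³·A)  ✗
  power (P = W/t): kg·m²/s³  ✗
  gravitational potential energy (U = -GMm/r): kg·m²/s²  ✓ matches
  electrical power (P = IV): kg·m²/s³  ✗

Only gravitational potential energy has units kg·m²/s².

Answer: gravitational potential energy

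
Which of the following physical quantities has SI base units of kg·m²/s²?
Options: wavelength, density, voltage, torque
Checking the SI base units of each option:
  wavelength (λ = v/f): m  ✗
  density (ρ = m/V): kg/m³  ✗
  voltage (V = IR): kg·m²/(s³·A)  ✗
  torque (τ = Fr): kg·m²/s²  ✓ matches

Only torque has units kg·m²/s².

Answer: torque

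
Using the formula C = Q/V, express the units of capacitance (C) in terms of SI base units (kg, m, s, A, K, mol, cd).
Units of each symbol in C = Q/V:
  Q (charge, in coulombs): s·A
  V (voltage, in volts): kg·m²/(s³·A)  → in the denominator, contributes s³·A/(kg·m²)

Multiplying the contributions: [s·A] · [s³·A/(kg·m²)]
Adding exponents of each base unit: kg: -1, m: -2, s: 4, A: 2
SI base units of capacitance: s⁴·A²/(kg·m²)

Answer: s⁴·A²/(kg·m²)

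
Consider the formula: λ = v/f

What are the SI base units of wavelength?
Units of each symbol in λ = v/f:
  v (wave speed): m/s
  f (frequency): 1/s  → in the denominator, contributes s

Multiplying the contributions: [m/s] · [s]
Adding exponents of each base unit: m: 1
SI base units of wavelength: m

Answer: m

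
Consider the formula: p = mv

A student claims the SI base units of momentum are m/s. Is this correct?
Units of each symbol in p = mv:
  m (mass): kg
  v (velocity): m/s

Multiplying the contributions: [kg] · [m/s]
Adding exponents of each base unit: kg: 1, m: 1, s: -1
SI base units of momentum: kg·m/s

The claimed units m/s (exponents m: 1, s: -1) do not match the derived units kg·m/s (exponents kg: 1, m: 1, s: -1), so the claim is incorrect.

Answer: No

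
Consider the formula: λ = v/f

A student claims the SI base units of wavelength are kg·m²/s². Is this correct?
Units of each symbol in λ = v/f:
  v (wave speed): m/s
  f (frequency): 1/s  → in the denominator, contributes s

Multiplying the contributions: [m/s] · [s]
Adding exponents of each base unit: m: 1
SI base units of wavelength: m

The claimed units kg·m²/s² (exponents kg: 1, m: 2, s: -2) do not match the derived units m (exponents m: 1), so the claim is incorrect.

Answer: No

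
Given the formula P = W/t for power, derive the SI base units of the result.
Units of each symbol in P = W/t:
  W (work): kg·m²/s²
  t (time): s  → in the denominator, contributes 1/s

Multiplying the contributions: [kg·m²/s²] · [1/s]
Adding exponents of each base unit: kg: 1, m: 2, s: -3
SI base units of power: kg·m²/s³

Answer: kg·m²/s³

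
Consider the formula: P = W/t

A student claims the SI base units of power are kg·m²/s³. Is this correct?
Units of each symbol in P = W/t:
  W (work): kg·m²/s²
  t (time): s  → in the denominator, contributes 1/s

Multiplying the contributions: [kg·m²/s²] · [1/s]
Adding exponents of each base unit: kg: 1, m: 2, s: -3
SI base units of power: kg·m²/s³

The claimed units kg·m²/s³ match the derived units, so the claim is correct.

Answer: Yes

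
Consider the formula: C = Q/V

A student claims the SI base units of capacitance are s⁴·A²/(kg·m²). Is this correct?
Units of each symbol in C = Q/V:
  Q (charge, in coulombs): s·A
  V (voltage, in volts): kg·m²/(s³·A)  → in the denominator, contributes s³·A/(kg·m²)

Multiplying the contributions: [s·A] · [s³·A/(kg·m²)]
Adding exponents of each base unit: kg: -1, m: -2, s: 4, A: 2
SI base units of capacitance: s⁴·A²/(kg·m²)

The claimed units s⁴·A²/(kg·m²) match the derived units, so the claim is correct.

Answer: Yes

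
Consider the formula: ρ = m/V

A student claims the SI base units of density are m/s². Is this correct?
Units of each symbol in ρ = m/V:
  m (mass): kg
  V (volume): m³  → in the denominator, contributes 1/m³

Multiplying the contributions: [kg] · [1/m³]
Adding exponents of each base unit: kg: 1, m: -3
SI base units of density: kg/m³

The claimed units m/s² (exponents m: 1, s: -2) do not match the derived units kg/m³ (exponents kg: 1, m: -3), so the claim is incorrect.

Answer: No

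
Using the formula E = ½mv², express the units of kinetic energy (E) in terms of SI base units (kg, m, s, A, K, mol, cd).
Units of each symbol in E = ½mv²:
  m (mass): kg
  v (speed): m/s  → to the power 2, contributes m²/s²
  The factor ½ is dimensionless.

Multiplying the contributions: [kg] · [m²/s²]
Adding exponents of each base unit: kg: 1, m: 2, s: -2
SI base units of kinetic energy: kg·m²/s²

Answer: kg·m²/s²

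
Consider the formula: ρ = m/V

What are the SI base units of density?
Units of each symbol in ρ = m/V:
  m (mass): kg
  V (volume): m³  → in the denominator, contributes 1/m³

Multiplying the contributions: [kg] · [1/m³]
Adding exponents of each base unit: kg: 1, m: -3
SI base units of density: kg/m³

Answer: kg/m³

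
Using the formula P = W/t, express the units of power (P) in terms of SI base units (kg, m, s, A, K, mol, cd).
Units of each symbol in P = W/t:
  W (work): kg·m²/s²
  t (time): s  → in the denominator, contributes 1/s

Multiplying the contributions: [kg·m²/s²] · [1/s]
Adding exponents of each base unit: kg: 1, m: 2, s: -3
SI base units of power: kg·m²/s³

Answer: kg·m²/s³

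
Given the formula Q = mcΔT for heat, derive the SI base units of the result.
Units of each symbol in Q = mcΔT:
  m (mass): kg
  c (specific heat capacity, in J/(kg·K)): m²/(s²·K)
  ΔT (temperature change): K

Multiplying the contributions: [kg] · [m²/(s²·K)] · [K]
Adding exponents of each base unit: kg: 1, m: 2, s: -2
SI base units of heat: kg·m²/s²

Answer: kg·m²/s²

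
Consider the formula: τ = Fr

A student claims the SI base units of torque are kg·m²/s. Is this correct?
Units of each symbol in τ = Fr:
  F (force): kg·m/s²
  r (lever arm): m

Multiplying the contributions: [kg·m/s²] · [m]
Adding exponents of each base unit: kg: 1, m: 2, s: -2
SI base units of torque: kg·m²/s²

The claimed units kg·m²/s (exponents kg: 1, m: 2, s: -1) do not match the derived units kg·m²/s² (exponents kg: 1, m: 2, s: -2), so the claim is incorrect.

Answer: No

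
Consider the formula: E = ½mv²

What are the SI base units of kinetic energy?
Units of each symbol in E = ½mv²:
  m (mass): kg
  v (speed): m/s  → to the power 2, contributes m²/s²
  The factor ½ is dimensionless.

Multiplying the contributions: [kg] · [m²/s²]
Adding exponents of each base unit: kg: 1, m: 2, s: -2
SI base units of kinetic energy: kg·m²/s²

Answer: kg·m²/s²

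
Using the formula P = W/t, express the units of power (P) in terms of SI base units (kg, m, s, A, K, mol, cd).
Units of each symbol in P = W/t:
  W (work): kg·m²/s²
  t (time): s  → in the denominator, contributes 1/s

Multiplying the contributions: [kg·m²/s²] · [1/s]
Adding exponents of each base unit: kg: 1, m: 2, s: -3
SI base units of power: kg·m²/s³

Answer: kg·m²/s³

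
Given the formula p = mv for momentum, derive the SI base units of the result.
Units of each symbol in p = mv:
  m (mass): kg
  v (velocity): m/s

Multiplying the contributions: [kg] · [m/s]
Adding exponents of each base unit: kg: 1, m: 1, s: -1
SI base units of momentum: kg·m/s

Answer: kg·m/s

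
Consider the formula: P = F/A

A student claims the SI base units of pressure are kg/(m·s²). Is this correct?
Units of each symbol in P = F/A:
  F (force): kg·m/s²
  A (area): m²  → in the denominator, contributes 1/m²

Multiplying the contributions: [kg·m/s²] · [1/m²]
Adding exponents of each base unit: kg: 1, m: -1, s: -2
SI base units of pressure: kg/(m·s²)

The claimed units kg/(m·s²) match the derived units, so the claim is correct.

Answer: Yes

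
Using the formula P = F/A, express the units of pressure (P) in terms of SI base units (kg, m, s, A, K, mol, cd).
Units of each symbol in P = F/A:
  F (force): kg·m/s²
  A (area): m²  → in the denominator, contributes 1/m²

Multiplying the contributions: [kg·m/s²] · [1/m²]
Adding exponents of each base unit: kg: 1, m: -1, s: -2
SI base units of pressure: kg/(m·s²)

Answer: kg/(m·s²)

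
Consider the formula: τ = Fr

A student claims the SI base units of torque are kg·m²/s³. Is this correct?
Units of each symbol in τ = Fr:
  F (force): kg·m/s²
  r (lever arm): m

Multiplying the contributions: [kg·m/s²] · [m]
Adding exponents of each base unit: kg: 1, m: 2, s: -2
SI base units of torque: kg·m²/s²

The claimed units kg·m²/s³ (exponents kg: 1, m: 2, s: -3) do not match the derived units kg·m²/s² (exponents kg: 1, m: 2, s: -2), so the claim is incorrect.

Answer: No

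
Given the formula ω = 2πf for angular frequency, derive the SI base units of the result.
Units of each symbol in ω = 2πf:
  f (frequency): 1/s
  The factor 2π is dimensionless.

Multiplying the contributions: [1/s]
Adding exponents of each base unit: s: -1
SI base units of angular frequency: 1/s

Answer: 1/s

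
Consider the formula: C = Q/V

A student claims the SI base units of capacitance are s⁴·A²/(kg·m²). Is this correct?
Units of each symbol in C = Q/V:
  Q (charge, in coulombs): s·A
  V (voltage, in volts): kg·m²/(s³·A)  → in the denominator, contributes s³·A/(kg·m²)

Multiplying the contributions: [s·A] · [s³·A/(kg·m²)]
Adding exponents of each base unit: kg: -1, m: -2, s: 4, A: 2
SI base units of capacitance: s⁴·A²/(kg·m²)

The claimed units s⁴·A²/(kg·m²) match the derived units, so the claim is correct.

Answer: Yes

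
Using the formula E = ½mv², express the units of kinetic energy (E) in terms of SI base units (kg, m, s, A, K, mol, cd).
Units of each symbol in E = ½mv²:
  m (mass): kg
  v (speed): m/s  → to the power 2, contributes m²/s²
  The factor ½ is dimensionless.

Multiplying the contributions: [kg] · [m²/s²]
Adding exponents of each base unit: kg: 1, m: 2, s: -2
SI base units of kinetic energy: kg·m²/s²

Answer: kg·m²/s²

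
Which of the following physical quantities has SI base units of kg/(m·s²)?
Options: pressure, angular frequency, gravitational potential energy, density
Checking the SI base units of each option:
  pressure (P = F/A): kg/(m·s²)  ✓ matches
  angular frequency (ω = 2πf): 1/s  ✗
  gravitational potential energy (U = -GMm/r): kg·m²/s²  ✗
  density (ρ = m/V): kg/m³  ✗

Only pressure has units kg/(m·s²).

Answer: pressure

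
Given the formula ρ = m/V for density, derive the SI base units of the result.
Units of each symbol in ρ = m/V:
  m (mass): kg
  V (volume): m³  → in the denominator, contributes 1/m³

Multiplying the contributions: [kg] · [1/m³]
Adding exponents of each base unit: kg: 1, m: -3
SI base units of density: kg/m³

Answer: kg/m³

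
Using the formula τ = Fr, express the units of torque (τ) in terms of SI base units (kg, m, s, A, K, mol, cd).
Units of each symbol in τ = Fr:
  F (force): kg·m/s²
  r (lever arm): m

Multiplying the contributions: [kg·m/s²] · [m]
Adding exponents of each base unit: kg: 1, m: 2, s: -2
SI base units of torque: kg·m²/s²

Answer: kg·m²/s²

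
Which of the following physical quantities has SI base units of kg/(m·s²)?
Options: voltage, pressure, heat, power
Checking the SI base units of each option:
  voltage (V = IR): kg·m²/(s³·A)  ✗
  pressure (P = F/A): kg/(m·s²)  ✓ matches
  heat (Q = mcΔT): kg·m²/s²  ✗
  power (P = W/t): kg·m²/s³  ✗

Only pressure has units kg/(m·s²).

Answer: pressure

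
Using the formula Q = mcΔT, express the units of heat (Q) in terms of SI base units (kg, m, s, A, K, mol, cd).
Units of each symbol in Q = mcΔT:
  m (mass): kg
  c (specific heat capacity, in J/(kg·K)): m²/(s²·K)
  ΔT (temperature change): K

Multiplying the contributions: [kg] · [m²/(s²·K)] · [K]
Adding exponents of each base unit: kg: 1, m: 2, s: -2
SI base units of heat: kg·m²/s²

Answer: kg·m²/s²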